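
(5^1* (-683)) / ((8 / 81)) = -276615 / 8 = -34576.88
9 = 9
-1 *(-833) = 833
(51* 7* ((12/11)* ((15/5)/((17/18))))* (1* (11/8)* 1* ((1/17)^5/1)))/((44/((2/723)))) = 567/7528081814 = 0.00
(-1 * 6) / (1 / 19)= -114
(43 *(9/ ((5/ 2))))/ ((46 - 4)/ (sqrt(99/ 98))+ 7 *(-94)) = -22231/ 94115 - 43 *sqrt(22)/ 13445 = -0.25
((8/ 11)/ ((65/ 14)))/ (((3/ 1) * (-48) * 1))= -7/ 6435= -0.00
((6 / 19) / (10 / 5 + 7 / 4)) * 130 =208 / 19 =10.95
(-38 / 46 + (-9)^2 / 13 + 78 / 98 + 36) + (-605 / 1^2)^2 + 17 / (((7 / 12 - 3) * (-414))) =466602820030 / 1274637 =366067.22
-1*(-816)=816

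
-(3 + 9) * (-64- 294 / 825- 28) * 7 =2133432 / 275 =7757.93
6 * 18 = 108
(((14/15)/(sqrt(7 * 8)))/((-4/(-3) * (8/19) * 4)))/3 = 19 * sqrt(14)/3840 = 0.02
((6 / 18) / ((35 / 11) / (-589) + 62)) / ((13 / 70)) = 453530 / 15664857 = 0.03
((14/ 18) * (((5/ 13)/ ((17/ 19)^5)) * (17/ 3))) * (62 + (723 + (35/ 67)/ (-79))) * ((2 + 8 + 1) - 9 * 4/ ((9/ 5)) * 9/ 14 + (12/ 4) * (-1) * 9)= -66965.72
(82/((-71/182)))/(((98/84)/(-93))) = 1189656/71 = 16755.72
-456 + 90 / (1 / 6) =84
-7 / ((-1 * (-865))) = -7 / 865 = -0.01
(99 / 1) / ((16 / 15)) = 92.81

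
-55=-55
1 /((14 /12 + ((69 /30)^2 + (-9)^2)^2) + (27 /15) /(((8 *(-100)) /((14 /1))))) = 15000 /111706489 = 0.00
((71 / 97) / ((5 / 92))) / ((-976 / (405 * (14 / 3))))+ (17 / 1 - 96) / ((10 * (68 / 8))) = -27169031 / 1005890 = -27.01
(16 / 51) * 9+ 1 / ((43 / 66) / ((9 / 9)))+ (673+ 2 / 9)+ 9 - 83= 3970957 / 6579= 603.58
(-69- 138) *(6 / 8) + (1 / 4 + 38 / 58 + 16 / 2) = -4244 / 29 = -146.34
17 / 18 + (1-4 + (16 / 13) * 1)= -193 / 234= -0.82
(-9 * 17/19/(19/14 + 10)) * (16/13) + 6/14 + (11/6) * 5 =4795865/549822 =8.72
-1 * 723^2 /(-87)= 174243 /29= 6008.38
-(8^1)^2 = -64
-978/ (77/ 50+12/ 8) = -12225/ 38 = -321.71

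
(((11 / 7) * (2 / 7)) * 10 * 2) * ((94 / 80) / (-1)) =-517 / 49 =-10.55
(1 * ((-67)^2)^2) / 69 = 20151121 / 69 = 292045.23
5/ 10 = 1/ 2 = 0.50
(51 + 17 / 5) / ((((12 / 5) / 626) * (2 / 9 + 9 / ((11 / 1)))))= 1404744 / 103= 13638.29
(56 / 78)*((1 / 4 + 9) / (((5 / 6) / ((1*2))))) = 1036 / 65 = 15.94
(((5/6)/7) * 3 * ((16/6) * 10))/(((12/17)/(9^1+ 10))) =16150/63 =256.35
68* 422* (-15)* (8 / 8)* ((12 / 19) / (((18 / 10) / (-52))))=149219200 / 19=7853642.11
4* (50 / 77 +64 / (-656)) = 6968 / 3157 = 2.21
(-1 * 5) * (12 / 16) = -15 / 4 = -3.75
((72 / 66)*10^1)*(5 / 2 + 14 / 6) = 580 / 11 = 52.73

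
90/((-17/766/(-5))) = 20276.47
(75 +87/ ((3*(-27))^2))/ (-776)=-82027/ 848556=-0.10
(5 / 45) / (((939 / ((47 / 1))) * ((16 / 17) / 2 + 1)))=799 / 211275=0.00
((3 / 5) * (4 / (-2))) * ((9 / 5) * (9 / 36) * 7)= -189 / 50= -3.78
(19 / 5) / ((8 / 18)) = 171 / 20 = 8.55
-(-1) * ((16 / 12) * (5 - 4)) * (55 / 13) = 220 / 39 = 5.64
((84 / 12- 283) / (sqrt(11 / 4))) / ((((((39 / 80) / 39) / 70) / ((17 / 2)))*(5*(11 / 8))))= -42040320*sqrt(11) / 121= -1152330.31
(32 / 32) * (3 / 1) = 3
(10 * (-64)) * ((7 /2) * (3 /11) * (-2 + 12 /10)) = 488.73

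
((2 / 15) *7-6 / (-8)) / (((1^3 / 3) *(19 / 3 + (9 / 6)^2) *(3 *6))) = 101 / 3090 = 0.03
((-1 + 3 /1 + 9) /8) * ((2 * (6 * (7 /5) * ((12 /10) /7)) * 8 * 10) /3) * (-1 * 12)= -6336 /5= -1267.20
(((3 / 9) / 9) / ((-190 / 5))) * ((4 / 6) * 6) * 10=-20 / 513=-0.04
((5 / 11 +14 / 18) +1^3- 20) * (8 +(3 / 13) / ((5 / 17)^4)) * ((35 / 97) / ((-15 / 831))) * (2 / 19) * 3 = 2152582079326 / 494154375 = 4356.09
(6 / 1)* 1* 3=18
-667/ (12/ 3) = -667/ 4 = -166.75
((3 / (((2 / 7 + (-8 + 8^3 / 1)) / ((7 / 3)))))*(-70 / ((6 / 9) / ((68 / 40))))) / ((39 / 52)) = -5831 / 1765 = -3.30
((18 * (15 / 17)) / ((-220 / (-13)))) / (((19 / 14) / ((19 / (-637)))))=-27 / 1309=-0.02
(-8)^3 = -512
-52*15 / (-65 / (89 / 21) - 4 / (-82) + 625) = -1423110 / 1112419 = -1.28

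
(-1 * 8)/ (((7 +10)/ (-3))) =24/ 17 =1.41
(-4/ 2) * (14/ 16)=-7/ 4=-1.75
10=10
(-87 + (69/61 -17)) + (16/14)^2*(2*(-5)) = -346515/2989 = -115.93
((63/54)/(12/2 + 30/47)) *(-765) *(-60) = 8066.83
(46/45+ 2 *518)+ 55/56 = 2615771/2520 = 1038.00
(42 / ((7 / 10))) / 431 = 60 / 431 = 0.14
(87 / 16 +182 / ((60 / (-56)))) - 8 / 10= -7931 / 48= -165.23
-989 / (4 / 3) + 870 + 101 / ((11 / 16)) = 12107 / 44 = 275.16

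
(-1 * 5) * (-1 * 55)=275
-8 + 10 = 2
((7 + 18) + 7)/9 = 32/9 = 3.56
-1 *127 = -127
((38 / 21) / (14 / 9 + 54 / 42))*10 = 1140 / 179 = 6.37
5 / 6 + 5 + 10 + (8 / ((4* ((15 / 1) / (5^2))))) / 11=355 / 22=16.14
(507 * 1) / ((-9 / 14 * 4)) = -1183 / 6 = -197.17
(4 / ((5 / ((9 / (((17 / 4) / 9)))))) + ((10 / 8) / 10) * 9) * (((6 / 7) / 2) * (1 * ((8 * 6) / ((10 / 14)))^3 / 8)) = 2827960128 / 10625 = 266160.95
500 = 500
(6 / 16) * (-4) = -3 / 2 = -1.50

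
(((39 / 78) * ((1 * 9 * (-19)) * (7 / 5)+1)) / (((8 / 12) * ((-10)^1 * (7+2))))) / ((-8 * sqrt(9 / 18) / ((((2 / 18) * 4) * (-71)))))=10579 * sqrt(2) / 1350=11.08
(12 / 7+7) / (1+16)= 61 / 119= 0.51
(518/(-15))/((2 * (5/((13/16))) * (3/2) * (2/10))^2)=-43771/17280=-2.53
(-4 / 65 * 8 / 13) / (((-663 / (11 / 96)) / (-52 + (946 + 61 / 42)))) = 31823 / 5429970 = 0.01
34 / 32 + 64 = 1041 / 16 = 65.06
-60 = -60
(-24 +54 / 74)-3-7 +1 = -1194 / 37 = -32.27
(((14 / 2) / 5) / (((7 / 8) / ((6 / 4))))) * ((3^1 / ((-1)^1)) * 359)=-12924 / 5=-2584.80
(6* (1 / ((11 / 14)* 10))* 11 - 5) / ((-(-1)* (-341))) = -17 / 1705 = -0.01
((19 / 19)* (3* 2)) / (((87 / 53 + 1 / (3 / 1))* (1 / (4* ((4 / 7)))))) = 7632 / 1099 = 6.94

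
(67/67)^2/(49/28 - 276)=-4/1097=-0.00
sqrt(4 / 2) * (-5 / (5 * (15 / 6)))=-0.57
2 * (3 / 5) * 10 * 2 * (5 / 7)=120 / 7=17.14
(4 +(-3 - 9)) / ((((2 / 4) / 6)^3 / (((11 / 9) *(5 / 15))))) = -5632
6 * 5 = 30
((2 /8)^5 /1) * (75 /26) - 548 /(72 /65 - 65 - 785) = 476242615 /734529536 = 0.65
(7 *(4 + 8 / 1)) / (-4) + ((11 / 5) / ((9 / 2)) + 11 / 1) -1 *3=-563 / 45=-12.51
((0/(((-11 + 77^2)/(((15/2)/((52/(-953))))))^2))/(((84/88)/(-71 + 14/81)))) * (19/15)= 0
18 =18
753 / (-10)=-753 / 10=-75.30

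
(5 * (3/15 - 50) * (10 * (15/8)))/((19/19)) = -18675/4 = -4668.75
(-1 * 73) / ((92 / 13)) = -949 / 92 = -10.32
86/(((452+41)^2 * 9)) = 86/2187441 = 0.00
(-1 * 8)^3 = -512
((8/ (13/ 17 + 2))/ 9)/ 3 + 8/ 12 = 0.77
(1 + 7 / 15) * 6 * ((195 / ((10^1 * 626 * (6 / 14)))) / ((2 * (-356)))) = -1001 / 1114280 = -0.00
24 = 24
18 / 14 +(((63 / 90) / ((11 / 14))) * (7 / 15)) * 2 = 2.12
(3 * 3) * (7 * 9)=567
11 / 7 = 1.57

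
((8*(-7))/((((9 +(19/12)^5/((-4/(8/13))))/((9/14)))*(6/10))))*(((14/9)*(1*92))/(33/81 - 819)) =187489935360/133502412223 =1.40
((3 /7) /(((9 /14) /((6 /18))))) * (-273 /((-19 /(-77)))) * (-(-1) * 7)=-98098 /57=-1721.02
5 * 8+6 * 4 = 64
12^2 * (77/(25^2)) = 11088/625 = 17.74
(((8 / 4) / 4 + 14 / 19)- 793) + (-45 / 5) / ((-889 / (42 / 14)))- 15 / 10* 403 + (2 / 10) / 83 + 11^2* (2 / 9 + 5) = -48220687906 / 63087885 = -764.34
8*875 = 7000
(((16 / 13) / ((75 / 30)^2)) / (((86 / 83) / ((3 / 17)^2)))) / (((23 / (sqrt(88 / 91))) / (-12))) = -573696*sqrt(2002) / 8453156075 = -0.00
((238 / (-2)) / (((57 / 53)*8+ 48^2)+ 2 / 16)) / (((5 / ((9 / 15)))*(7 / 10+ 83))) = -100912 / 1367932815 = -0.00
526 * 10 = 5260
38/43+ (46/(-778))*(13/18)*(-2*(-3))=31489/50181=0.63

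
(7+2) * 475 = 4275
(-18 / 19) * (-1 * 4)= 72 / 19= 3.79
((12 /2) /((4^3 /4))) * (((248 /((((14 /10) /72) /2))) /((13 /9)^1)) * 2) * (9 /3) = 3615840 /91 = 39734.51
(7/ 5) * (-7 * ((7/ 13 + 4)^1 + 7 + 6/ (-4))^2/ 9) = -370881/ 3380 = -109.73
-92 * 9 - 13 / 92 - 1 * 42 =-80053 / 92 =-870.14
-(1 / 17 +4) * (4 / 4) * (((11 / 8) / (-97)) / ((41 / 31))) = 23529 / 540872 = 0.04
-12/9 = -1.33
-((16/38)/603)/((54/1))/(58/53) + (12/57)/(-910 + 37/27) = -0.00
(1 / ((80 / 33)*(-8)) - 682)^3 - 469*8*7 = -83181643054073697 / 262144000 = -317312786.31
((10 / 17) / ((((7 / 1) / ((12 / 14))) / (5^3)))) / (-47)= -7500 / 39151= -0.19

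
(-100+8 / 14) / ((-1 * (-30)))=-116 / 35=-3.31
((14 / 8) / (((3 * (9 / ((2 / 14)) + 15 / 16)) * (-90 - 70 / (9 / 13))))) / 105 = -1 / 2199450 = -0.00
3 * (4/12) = 1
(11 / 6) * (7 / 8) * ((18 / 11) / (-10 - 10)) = -21 / 160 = -0.13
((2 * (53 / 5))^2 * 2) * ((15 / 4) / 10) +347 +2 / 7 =119764 / 175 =684.37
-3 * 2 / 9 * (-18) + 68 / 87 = 1112 / 87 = 12.78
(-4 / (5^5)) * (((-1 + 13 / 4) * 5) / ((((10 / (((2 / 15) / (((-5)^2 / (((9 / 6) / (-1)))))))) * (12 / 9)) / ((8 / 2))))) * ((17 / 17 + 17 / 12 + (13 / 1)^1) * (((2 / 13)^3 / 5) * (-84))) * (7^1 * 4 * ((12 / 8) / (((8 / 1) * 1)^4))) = -146853 / 439400000000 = -0.00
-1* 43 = -43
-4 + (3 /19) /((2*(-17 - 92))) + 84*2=679285 /4142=164.00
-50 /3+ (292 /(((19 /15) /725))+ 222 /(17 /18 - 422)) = 72193915678 /432003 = 167114.39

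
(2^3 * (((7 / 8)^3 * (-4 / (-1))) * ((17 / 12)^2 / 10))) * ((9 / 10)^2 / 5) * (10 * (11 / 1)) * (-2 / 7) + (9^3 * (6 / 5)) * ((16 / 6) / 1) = 147897261 / 64000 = 2310.89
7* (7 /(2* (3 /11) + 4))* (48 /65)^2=620928 /105625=5.88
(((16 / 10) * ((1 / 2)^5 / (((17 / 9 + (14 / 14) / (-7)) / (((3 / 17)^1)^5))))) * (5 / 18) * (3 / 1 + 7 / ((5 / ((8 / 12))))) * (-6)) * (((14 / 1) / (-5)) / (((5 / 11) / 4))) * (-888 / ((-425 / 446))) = 278228868624 / 377149515625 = 0.74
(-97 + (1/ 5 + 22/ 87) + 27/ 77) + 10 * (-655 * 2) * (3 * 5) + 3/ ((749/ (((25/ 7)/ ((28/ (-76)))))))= -196596.24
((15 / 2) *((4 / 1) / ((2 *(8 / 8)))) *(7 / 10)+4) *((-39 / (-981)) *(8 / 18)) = 754 / 2943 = 0.26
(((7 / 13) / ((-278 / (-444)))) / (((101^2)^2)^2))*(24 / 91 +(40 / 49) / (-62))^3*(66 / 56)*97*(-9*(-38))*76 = 559380636115463492352 / 150671988986653905637370394970261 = 0.00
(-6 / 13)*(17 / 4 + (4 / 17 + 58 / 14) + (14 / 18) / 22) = -408259 / 102102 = -4.00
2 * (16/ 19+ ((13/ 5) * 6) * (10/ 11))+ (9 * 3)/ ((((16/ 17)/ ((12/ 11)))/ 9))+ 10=321.71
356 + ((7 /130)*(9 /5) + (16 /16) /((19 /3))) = 356.25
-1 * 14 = -14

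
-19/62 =-0.31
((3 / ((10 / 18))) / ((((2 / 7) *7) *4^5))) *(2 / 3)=9 / 5120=0.00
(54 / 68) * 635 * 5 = 85725 / 34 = 2521.32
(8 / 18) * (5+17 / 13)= 328 / 117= 2.80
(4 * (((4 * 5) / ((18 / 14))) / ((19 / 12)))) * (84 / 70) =896 / 19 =47.16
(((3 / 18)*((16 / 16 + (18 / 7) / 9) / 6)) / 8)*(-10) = -0.04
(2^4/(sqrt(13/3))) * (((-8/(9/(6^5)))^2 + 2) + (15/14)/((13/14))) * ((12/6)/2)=9937355408 * sqrt(39)/169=367211625.04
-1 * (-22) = 22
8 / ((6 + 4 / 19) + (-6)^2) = 76 / 401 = 0.19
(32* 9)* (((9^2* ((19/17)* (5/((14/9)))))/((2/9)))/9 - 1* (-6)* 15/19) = 97825320/2261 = 43266.40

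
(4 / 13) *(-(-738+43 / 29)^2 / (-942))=70185674 / 396111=177.19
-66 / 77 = -6 / 7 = -0.86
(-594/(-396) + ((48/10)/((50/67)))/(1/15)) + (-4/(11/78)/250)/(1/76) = 245733/2750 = 89.36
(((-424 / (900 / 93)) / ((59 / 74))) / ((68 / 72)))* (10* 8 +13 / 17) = -2003185032 / 426275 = -4699.28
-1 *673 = -673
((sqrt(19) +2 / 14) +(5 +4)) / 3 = sqrt(19) / 3 +64 / 21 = 4.50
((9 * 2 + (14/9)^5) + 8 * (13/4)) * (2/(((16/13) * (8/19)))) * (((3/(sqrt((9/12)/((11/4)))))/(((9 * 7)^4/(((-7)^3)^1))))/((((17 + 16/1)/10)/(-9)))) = 968233825 * sqrt(33)/79550340408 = 0.07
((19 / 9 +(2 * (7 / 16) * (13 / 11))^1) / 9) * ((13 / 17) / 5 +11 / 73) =391087 / 3685770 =0.11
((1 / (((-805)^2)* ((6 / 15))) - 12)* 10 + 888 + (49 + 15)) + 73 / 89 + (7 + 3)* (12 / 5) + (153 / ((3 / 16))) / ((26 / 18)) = 1421.74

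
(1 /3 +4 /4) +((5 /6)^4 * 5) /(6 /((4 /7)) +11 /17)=380581 /245592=1.55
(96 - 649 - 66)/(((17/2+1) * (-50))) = 619/475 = 1.30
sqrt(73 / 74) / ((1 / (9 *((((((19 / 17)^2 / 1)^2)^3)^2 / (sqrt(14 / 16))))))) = 88177732757295242718893315002578 *sqrt(18907) / 87917205870484483302667566334339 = 137.91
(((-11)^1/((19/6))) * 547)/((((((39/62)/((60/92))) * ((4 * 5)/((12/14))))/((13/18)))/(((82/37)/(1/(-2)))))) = 30590428/113183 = 270.27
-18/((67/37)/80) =-53280/67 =-795.22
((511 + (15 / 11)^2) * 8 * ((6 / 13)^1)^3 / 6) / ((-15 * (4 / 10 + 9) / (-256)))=1525088256 / 12494339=122.06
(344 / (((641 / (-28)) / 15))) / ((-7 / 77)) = 1589280 / 641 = 2479.38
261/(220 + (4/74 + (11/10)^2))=965700/818677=1.18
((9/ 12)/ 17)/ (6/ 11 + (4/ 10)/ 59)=9735/ 121856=0.08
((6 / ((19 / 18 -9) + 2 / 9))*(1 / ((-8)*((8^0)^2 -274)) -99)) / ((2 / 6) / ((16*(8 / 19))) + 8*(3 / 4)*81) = 373619520 / 2360847307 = 0.16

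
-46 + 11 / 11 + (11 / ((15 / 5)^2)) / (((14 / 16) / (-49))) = -1021 / 9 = -113.44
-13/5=-2.60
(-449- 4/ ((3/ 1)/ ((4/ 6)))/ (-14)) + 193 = -16124/ 63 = -255.94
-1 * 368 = -368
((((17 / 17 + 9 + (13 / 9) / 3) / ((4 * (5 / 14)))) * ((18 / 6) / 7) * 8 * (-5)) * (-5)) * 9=5660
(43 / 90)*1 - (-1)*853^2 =65484853 / 90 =727609.48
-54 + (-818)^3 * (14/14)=-547343486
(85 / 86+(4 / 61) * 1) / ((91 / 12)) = 33174 / 238693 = 0.14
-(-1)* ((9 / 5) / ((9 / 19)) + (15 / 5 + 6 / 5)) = 8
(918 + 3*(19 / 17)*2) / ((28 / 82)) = 322260 / 119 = 2708.07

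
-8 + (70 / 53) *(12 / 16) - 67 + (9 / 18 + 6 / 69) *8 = -168987 / 2438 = -69.31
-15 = -15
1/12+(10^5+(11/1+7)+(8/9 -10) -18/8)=1800121/18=100006.72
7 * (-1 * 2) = -14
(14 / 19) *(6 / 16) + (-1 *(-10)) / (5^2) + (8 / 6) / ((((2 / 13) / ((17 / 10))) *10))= 12253 / 5700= 2.15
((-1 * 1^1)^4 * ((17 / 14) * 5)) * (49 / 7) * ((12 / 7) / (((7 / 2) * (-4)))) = -255 / 49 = -5.20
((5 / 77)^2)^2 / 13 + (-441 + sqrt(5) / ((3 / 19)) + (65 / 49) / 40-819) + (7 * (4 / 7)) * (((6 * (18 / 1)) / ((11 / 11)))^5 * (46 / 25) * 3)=19 * sqrt(5) / 3 + 29652006965291453997129 / 91397906600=324427638111.63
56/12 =14/3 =4.67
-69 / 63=-23 / 21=-1.10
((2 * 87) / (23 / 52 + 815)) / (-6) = -1508 / 42403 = -0.04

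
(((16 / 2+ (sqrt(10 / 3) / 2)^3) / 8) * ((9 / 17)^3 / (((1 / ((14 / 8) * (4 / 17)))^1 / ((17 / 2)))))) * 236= 167265 * sqrt(30) / 78608+ 602154 / 4913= 134.22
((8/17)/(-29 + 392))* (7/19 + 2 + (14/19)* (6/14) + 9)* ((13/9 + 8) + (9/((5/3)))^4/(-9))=-283163072/219841875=-1.29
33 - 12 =21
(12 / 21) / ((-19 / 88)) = -352 / 133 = -2.65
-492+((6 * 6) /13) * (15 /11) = -488.22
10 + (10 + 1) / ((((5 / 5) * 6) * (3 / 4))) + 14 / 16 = 959 / 72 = 13.32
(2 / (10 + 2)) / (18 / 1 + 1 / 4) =2 / 219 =0.01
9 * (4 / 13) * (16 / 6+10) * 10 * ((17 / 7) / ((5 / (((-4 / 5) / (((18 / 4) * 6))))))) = -20672 / 4095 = -5.05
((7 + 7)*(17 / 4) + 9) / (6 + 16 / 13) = 1781 / 188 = 9.47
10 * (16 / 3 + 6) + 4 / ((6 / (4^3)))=156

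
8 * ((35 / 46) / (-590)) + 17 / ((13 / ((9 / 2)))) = 207257 / 35282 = 5.87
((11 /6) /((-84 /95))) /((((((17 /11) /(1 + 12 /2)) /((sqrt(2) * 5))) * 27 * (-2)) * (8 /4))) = 57475 * sqrt(2) /132192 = 0.61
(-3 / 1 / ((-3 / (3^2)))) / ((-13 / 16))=-144 / 13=-11.08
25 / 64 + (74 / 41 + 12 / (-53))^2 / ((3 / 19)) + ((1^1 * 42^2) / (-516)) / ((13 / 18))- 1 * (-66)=77.44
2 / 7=0.29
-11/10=-1.10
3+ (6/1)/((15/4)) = 23/5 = 4.60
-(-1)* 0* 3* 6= 0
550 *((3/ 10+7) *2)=8030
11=11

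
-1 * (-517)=517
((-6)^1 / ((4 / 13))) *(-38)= 741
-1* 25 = -25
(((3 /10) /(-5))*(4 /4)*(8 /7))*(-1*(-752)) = -9024 /175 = -51.57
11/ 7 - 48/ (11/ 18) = -5927/ 77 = -76.97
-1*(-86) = 86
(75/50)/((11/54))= 81/11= 7.36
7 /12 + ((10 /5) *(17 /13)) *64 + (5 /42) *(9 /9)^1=183551 /1092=168.09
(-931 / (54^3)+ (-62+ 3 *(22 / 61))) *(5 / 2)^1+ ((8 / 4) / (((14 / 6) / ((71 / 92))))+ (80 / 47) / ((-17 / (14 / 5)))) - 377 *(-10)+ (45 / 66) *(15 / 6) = 98398420145911861 / 27183567427632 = 3619.78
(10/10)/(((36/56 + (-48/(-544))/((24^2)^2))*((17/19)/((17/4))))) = 6580224/890557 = 7.39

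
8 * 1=8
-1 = -1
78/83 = 0.94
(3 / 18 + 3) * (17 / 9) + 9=809 / 54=14.98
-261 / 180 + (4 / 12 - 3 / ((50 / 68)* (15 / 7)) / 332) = -139739 / 124500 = -1.12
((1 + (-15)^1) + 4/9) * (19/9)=-2318/81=-28.62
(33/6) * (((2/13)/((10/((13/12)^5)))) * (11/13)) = 265837/2488320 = 0.11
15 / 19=0.79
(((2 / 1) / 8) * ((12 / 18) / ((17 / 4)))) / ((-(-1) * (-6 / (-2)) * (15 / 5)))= 2 / 459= 0.00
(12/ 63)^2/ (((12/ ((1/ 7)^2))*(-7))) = -4/ 453789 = -0.00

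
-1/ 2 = -0.50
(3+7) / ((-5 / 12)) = -24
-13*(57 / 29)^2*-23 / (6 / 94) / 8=15219399 / 6728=2262.10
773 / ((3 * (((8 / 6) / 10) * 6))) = 3865 / 12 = 322.08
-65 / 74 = -0.88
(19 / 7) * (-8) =-152 / 7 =-21.71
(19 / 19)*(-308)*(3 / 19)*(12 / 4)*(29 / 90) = -47.01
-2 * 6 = -12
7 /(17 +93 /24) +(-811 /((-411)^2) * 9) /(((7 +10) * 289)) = 5163741995 /15399420199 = 0.34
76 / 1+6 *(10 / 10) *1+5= 87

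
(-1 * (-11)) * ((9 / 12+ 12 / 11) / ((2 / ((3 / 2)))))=243 / 16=15.19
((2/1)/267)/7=2/1869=0.00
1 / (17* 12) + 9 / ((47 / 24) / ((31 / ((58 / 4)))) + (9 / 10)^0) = 2734819 / 581604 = 4.70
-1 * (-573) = 573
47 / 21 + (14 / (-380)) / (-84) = 11909 / 5320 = 2.24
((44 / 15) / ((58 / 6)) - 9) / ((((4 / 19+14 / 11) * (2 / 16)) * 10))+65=6777277 / 112375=60.31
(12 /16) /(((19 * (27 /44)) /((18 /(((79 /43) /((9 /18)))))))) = 473 /1501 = 0.32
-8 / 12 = -2 / 3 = -0.67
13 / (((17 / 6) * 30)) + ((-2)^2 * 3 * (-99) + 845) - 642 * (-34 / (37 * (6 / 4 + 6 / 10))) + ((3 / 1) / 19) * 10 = -25239932 / 418285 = -60.34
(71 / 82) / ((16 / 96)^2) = 1278 / 41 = 31.17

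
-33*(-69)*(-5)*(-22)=250470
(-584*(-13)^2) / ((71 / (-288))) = 400344.34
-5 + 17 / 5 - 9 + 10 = -3 / 5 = -0.60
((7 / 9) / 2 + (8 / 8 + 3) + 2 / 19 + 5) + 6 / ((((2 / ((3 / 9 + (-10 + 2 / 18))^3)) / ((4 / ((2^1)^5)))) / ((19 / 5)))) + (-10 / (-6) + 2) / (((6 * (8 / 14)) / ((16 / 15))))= -56913041 / 46170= -1232.68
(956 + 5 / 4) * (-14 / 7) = -3829 / 2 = -1914.50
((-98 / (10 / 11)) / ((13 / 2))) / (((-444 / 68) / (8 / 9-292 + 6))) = -47024516 / 64935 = -724.18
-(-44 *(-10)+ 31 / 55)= -24231 / 55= -440.56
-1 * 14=-14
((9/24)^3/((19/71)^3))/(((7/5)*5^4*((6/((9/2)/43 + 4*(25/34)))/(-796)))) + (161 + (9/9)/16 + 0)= 358930605093747/2246240192000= 159.79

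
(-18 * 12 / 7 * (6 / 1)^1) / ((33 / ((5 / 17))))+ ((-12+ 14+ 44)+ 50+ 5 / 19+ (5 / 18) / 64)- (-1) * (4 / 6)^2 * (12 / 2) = 2787323459 / 28651392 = 97.28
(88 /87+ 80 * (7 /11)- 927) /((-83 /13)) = 137.06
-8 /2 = -4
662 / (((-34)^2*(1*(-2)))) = -331 / 1156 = -0.29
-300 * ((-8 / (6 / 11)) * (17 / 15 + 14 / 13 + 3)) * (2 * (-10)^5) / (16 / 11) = -3152205128.21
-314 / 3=-104.67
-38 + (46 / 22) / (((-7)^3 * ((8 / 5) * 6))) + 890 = 154300493 / 181104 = 852.00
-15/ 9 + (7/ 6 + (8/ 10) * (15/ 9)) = 5/ 6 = 0.83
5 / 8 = 0.62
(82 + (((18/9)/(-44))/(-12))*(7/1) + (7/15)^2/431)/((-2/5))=-700002187/3413520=-205.07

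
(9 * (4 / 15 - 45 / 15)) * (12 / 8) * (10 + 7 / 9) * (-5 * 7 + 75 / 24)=202827 / 16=12676.69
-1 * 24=-24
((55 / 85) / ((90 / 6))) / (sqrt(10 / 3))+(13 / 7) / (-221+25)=-13 / 1372+11 * sqrt(30) / 2550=0.01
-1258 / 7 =-179.71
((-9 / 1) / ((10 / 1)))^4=6561 / 10000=0.66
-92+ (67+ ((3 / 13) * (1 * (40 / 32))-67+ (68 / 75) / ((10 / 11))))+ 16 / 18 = -5254781 / 58500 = -89.83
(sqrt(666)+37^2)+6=3 *sqrt(74)+1375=1400.81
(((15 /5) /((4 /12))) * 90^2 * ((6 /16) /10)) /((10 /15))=4100.62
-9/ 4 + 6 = 15/ 4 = 3.75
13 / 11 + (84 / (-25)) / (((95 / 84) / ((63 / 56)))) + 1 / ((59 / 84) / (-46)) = -104277137 / 1541375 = -67.65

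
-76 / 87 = -0.87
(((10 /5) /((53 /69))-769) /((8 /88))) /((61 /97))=-43340473 /3233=-13405.65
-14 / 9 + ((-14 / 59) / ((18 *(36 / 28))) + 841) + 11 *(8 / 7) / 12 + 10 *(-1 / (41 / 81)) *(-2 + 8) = 990200578 / 1371573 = 721.95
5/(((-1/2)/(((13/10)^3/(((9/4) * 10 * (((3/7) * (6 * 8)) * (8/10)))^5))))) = -36924979/11699707008201523200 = -0.00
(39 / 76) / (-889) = -39 / 67564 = -0.00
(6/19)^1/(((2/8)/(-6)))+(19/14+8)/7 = -11623/1862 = -6.24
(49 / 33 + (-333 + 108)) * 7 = -51632 / 33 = -1564.61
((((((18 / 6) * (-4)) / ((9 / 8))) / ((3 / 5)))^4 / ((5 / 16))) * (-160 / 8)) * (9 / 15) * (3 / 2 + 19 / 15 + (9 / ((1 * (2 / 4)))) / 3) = -220620390400 / 6561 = -33626031.15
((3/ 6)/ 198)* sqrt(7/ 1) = sqrt(7)/ 396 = 0.01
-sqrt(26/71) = -sqrt(1846)/71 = -0.61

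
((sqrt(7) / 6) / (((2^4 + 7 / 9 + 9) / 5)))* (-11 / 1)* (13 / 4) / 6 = -715* sqrt(7) / 3712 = -0.51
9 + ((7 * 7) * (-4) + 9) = -178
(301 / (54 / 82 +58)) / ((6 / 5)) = 12341 / 2886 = 4.28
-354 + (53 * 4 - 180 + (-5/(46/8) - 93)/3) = -24377/69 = -353.29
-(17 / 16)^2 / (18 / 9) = -289 / 512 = -0.56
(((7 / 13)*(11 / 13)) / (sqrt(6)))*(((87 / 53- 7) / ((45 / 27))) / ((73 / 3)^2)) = -98406*sqrt(6) / 238659265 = -0.00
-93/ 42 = -2.21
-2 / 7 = -0.29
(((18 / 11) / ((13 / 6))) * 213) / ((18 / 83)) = 106074 / 143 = 741.78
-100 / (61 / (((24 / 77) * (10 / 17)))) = -24000 / 79849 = -0.30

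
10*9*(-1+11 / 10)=9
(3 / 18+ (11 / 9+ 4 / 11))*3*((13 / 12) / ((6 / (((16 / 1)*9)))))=4511 / 33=136.70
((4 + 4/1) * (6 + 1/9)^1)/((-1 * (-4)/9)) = 110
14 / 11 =1.27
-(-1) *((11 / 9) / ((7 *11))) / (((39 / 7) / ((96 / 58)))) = 16 / 3393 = 0.00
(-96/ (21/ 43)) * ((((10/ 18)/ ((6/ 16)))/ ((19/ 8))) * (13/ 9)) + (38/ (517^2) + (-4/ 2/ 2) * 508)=-5918368475146/ 8638513191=-685.11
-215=-215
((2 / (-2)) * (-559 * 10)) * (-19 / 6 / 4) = -53105 / 12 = -4425.42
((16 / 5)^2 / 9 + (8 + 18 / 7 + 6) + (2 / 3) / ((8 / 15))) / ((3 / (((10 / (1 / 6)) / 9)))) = 119443 / 2835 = 42.13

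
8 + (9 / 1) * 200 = 1808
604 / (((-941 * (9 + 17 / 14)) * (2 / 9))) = -0.28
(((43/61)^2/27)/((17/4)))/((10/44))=162712/8539695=0.02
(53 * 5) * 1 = 265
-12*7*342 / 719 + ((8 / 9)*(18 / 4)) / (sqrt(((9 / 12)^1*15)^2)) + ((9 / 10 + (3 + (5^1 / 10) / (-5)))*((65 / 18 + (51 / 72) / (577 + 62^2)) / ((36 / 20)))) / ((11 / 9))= -38177521403 / 1144331640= -33.36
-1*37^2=-1369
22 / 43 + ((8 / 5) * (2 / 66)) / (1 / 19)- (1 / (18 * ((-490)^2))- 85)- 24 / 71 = 12495715674137 / 145139009400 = 86.09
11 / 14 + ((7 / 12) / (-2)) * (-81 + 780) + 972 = 43059 / 56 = 768.91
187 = 187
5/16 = 0.31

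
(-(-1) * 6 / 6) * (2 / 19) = 2 / 19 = 0.11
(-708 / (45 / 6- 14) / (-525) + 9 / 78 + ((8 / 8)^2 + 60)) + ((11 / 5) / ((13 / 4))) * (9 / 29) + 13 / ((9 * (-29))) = 72521521 / 1187550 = 61.07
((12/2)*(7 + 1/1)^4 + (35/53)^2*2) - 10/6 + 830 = 25405.21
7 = 7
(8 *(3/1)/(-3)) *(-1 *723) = 5784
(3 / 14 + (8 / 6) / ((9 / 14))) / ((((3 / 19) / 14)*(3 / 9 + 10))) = 16435 / 837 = 19.64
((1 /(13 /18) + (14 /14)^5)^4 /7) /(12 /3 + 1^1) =923521 /999635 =0.92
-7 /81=-0.09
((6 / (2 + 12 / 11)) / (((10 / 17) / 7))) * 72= 8316 / 5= 1663.20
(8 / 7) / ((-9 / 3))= -8 / 21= -0.38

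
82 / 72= 41 / 36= 1.14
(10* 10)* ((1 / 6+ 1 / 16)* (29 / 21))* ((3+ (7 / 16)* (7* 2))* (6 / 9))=582175 / 3024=192.52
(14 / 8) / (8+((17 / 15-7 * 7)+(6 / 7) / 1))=-735 / 16384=-0.04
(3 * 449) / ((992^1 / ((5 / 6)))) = 2245 / 1984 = 1.13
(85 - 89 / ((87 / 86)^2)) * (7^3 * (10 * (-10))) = 510349700 / 7569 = 67426.30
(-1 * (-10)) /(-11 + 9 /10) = -100 /101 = -0.99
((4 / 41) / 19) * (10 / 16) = 5 / 1558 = 0.00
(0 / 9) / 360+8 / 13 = 8 / 13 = 0.62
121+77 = 198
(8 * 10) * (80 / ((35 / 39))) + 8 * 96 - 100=7799.43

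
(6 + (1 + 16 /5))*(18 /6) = 153 /5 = 30.60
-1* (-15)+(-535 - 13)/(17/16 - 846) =211553/13519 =15.65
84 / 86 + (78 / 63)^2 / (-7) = 100586 / 132741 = 0.76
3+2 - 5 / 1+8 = 8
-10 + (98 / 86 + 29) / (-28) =-3334 / 301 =-11.08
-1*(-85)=85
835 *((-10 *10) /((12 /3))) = -20875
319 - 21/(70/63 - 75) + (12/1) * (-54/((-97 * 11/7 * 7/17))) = 33410764/101365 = 329.61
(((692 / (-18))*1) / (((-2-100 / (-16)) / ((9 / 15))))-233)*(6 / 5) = -121598 / 425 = -286.11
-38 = -38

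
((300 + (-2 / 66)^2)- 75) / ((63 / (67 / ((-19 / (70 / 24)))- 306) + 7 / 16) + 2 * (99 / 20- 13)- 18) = -1413564795040 / 212735528181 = -6.64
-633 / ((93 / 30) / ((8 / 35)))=-10128 / 217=-46.67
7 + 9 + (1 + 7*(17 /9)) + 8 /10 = 1396 /45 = 31.02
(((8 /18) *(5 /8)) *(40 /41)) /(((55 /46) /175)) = 161000 /4059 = 39.66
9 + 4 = 13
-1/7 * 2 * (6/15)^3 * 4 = -64/875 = -0.07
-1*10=-10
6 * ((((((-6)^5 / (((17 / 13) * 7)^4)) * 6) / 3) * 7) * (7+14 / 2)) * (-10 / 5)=10660336128 / 4092529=2604.83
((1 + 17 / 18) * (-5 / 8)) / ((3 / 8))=-175 / 54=-3.24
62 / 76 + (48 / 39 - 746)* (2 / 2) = -367513 / 494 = -743.95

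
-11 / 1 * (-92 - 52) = 1584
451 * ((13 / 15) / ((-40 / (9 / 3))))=-29.32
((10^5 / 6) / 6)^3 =21433470507.54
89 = 89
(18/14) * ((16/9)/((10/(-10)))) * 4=-64/7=-9.14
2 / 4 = 1 / 2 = 0.50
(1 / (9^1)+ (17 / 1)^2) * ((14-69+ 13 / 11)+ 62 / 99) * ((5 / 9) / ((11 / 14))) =-959149240 / 88209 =-10873.60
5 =5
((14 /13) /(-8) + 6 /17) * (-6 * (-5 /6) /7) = 965 /6188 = 0.16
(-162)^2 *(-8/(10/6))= -629856/5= -125971.20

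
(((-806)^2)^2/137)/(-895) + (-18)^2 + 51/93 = -13081601277861/3801065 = -3441562.11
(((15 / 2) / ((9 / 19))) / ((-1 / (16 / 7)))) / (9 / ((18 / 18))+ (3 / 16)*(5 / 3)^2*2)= -6080 / 1687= -3.60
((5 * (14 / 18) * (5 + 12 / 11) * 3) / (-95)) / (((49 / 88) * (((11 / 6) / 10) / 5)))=-53600 / 1463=-36.64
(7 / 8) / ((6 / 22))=77 / 24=3.21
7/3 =2.33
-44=-44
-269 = -269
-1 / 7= -0.14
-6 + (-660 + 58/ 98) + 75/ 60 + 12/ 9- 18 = -400325/ 588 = -680.82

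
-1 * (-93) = 93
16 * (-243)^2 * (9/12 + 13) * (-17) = -220843260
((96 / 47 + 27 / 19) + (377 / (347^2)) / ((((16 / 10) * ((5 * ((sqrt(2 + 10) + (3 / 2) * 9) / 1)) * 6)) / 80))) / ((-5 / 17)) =-1437359914893 / 122041143995 + 51272 * sqrt(3) / 245995587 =-11.78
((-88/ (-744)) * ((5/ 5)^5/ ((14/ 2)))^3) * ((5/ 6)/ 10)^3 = 0.00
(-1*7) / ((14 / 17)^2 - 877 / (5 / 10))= 2023 / 506710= 0.00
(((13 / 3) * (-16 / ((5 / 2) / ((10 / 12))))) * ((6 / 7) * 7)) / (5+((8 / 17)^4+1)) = -22.92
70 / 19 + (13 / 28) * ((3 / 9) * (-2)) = 3.37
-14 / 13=-1.08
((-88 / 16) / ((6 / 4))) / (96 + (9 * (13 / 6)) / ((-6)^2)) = -88 / 2317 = -0.04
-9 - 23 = -32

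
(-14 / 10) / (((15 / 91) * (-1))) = 637 / 75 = 8.49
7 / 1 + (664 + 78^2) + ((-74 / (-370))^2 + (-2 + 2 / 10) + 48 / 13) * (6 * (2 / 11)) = 24156661 / 3575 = 6757.11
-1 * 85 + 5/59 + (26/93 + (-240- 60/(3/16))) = -3537116/5487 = -644.64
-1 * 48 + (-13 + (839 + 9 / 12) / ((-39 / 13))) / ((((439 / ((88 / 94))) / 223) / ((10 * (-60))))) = 1723468616 / 20633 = 83529.72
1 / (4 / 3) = 3 / 4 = 0.75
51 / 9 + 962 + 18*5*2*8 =7223 / 3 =2407.67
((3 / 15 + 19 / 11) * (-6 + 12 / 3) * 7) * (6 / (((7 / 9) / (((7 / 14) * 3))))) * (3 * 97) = -4997052 / 55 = -90855.49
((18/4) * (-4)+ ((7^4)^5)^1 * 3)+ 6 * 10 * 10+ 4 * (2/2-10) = 239376798892836549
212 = 212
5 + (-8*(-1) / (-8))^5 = 4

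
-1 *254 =-254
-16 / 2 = -8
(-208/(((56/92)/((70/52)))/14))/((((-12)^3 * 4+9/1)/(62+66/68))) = 6894020/117351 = 58.75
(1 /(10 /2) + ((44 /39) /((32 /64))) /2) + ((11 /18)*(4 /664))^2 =770804297 /580329360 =1.33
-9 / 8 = -1.12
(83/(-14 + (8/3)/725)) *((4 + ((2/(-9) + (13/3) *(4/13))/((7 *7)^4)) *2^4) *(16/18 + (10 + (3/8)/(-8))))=-19497355306050875/75812575122144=-257.18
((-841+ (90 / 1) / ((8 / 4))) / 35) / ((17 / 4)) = -3184 / 595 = -5.35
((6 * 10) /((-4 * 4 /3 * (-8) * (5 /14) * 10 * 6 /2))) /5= 21 /800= 0.03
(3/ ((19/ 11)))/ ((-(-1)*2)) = 33/ 38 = 0.87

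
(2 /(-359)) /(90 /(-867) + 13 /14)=-8092 /1197983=-0.01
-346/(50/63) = -10899/25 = -435.96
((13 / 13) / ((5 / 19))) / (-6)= -19 / 30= -0.63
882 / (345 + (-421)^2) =0.00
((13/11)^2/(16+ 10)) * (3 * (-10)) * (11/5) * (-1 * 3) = 117/11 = 10.64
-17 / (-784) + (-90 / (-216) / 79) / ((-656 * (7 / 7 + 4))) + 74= 2255626595 / 30472512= 74.02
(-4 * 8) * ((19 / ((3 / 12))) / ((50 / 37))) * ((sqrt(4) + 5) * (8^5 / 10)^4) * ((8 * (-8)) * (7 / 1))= 10166959889713166792261632 / 15625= 650685432941642674704.74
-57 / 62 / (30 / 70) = -133 / 62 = -2.15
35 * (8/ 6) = 140/ 3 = 46.67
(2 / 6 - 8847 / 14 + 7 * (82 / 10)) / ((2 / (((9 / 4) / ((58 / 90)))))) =-3255687 / 3248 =-1002.37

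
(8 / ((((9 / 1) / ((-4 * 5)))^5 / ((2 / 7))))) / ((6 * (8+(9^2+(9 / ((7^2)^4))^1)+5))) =-21082700800000 / 95994418652541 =-0.22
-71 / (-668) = 71 / 668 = 0.11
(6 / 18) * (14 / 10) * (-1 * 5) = -7 / 3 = -2.33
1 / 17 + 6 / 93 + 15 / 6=2765 / 1054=2.62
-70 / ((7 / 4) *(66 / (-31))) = 620 / 33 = 18.79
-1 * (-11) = 11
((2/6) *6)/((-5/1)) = -2/5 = -0.40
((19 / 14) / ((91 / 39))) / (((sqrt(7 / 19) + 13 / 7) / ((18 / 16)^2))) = 380133 / 856576 - 1539 * sqrt(133) / 122368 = 0.30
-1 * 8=-8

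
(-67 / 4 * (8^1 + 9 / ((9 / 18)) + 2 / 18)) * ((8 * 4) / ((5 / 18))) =-50384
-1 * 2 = -2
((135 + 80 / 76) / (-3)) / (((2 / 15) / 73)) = -943525 / 38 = -24829.61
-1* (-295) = 295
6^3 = 216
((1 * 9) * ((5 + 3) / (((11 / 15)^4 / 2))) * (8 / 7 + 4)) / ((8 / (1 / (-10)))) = -3280500 / 102487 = -32.01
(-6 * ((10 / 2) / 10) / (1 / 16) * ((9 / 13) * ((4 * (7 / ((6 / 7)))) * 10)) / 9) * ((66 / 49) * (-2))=42240 / 13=3249.23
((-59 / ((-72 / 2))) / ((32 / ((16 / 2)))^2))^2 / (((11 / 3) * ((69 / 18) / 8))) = 3481 / 582912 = 0.01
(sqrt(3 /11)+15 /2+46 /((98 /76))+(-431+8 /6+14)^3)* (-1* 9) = 190031315617 /294 - 9* sqrt(33) /11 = 646365014.41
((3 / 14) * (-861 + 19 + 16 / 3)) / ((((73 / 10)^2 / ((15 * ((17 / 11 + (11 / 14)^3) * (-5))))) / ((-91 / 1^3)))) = -1874868815625 / 40212634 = -46623.87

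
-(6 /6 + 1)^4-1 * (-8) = -8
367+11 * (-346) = -3439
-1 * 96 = -96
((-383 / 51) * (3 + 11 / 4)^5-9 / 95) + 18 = -234097507031 / 4961280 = -47184.90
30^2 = 900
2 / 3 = 0.67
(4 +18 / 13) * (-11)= -770 / 13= -59.23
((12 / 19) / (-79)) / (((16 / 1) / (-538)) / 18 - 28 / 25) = 181575 / 25474972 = 0.01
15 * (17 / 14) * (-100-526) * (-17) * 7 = 1356855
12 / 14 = 6 / 7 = 0.86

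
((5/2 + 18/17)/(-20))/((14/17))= -121/560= -0.22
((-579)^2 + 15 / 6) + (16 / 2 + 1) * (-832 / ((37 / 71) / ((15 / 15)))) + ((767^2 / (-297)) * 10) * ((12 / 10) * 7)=1131792769 / 7326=154489.87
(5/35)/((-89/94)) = -0.15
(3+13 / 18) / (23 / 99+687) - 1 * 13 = -1768199 / 136072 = -12.99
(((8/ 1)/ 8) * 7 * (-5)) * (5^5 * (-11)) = 1203125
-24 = -24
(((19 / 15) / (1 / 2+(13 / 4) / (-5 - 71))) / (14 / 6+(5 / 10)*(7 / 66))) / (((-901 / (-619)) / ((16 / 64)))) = 39328784 / 197251425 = 0.20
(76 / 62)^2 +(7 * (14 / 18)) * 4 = 201352 / 8649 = 23.28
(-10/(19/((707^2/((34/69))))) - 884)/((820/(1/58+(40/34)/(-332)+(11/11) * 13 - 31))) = 254257228126831/21675612680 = 11730.11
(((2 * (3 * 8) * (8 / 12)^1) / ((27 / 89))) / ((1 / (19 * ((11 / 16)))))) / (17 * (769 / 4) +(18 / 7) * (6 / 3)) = 1041656 / 2474685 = 0.42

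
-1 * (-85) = 85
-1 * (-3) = 3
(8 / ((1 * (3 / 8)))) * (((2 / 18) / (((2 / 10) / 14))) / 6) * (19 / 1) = 42560 / 81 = 525.43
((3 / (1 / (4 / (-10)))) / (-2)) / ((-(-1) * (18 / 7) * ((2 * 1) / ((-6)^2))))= 4.20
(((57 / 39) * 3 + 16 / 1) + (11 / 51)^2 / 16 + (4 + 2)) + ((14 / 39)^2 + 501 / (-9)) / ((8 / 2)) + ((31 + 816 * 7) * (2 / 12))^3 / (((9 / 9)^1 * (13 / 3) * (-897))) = -109476326938301 / 485284176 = -225592.20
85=85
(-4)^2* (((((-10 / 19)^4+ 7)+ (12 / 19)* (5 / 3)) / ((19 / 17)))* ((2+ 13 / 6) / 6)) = 1801025900 / 22284891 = 80.82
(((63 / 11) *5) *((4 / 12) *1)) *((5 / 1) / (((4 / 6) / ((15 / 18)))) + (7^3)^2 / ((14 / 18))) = 5775735 / 4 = 1443933.75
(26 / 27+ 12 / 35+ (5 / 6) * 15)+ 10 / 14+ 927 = 941.52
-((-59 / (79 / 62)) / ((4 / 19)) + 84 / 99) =1142359 / 5214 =219.09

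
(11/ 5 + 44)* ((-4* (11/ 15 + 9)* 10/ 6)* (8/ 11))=-32704/ 15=-2180.27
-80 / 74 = -40 / 37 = -1.08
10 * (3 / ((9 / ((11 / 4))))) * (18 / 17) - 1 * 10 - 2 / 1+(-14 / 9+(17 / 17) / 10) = -5737 / 1530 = -3.75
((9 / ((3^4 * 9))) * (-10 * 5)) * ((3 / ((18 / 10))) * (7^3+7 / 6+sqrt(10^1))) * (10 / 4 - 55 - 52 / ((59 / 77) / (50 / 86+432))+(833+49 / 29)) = 175193806375 * sqrt(10) / 5959413+6131783223125 / 606042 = 10210717.03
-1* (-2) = 2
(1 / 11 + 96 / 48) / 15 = 23 / 165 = 0.14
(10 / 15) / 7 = 2 / 21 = 0.10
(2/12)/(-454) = -1/2724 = -0.00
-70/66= -35/33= -1.06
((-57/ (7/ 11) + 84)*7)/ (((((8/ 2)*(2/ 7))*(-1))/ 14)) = 1911/ 4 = 477.75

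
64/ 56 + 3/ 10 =101/ 70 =1.44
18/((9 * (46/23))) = 1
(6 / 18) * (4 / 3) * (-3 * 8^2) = -256 / 3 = -85.33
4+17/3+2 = 35/3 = 11.67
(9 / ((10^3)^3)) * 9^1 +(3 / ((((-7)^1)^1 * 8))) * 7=-374999919 / 1000000000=-0.37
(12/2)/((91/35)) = 30/13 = 2.31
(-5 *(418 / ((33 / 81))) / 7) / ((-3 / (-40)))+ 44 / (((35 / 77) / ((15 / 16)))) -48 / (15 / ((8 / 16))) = -1355519 / 140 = -9682.28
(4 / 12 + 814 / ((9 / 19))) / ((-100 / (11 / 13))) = -170159 / 11700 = -14.54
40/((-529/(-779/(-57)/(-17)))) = 1640/26979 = 0.06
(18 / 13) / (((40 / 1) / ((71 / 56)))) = 639 / 14560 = 0.04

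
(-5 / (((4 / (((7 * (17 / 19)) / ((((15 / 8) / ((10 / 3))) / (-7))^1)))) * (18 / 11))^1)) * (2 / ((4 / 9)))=45815 / 171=267.92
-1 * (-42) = 42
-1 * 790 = -790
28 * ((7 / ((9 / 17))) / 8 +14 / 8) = 95.28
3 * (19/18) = 19/6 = 3.17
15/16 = 0.94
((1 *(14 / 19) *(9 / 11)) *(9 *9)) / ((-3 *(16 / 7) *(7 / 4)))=-1701 / 418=-4.07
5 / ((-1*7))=-5 / 7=-0.71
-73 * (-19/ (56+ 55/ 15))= 4161/ 179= 23.25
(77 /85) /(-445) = -77 /37825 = -0.00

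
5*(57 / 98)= 285 / 98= 2.91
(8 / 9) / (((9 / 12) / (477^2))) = 269664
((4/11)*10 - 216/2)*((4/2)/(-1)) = 2296/11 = 208.73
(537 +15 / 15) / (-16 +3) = -538 / 13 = -41.38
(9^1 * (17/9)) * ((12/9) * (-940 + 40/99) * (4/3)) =-25301440/891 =-28396.68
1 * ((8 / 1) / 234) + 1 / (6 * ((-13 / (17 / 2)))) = -35 / 468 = -0.07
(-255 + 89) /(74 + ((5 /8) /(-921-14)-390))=248336 /472737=0.53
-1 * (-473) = 473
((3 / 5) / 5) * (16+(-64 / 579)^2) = 5367952 / 2793675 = 1.92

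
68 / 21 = 3.24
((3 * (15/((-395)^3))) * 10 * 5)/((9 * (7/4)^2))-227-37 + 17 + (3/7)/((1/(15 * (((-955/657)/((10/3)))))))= -881106550299/3527201006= -249.80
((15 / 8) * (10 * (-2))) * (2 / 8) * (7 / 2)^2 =-114.84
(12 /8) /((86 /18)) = 27 /86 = 0.31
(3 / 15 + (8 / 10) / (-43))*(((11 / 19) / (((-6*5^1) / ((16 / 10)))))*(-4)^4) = -1.43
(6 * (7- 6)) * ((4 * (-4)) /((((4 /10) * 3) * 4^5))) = -5 /64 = -0.08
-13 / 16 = -0.81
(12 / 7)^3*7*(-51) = -88128 / 49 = -1798.53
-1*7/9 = -0.78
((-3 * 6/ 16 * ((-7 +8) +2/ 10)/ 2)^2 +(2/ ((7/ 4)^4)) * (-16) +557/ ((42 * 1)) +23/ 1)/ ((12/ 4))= 383840587/ 34574400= 11.10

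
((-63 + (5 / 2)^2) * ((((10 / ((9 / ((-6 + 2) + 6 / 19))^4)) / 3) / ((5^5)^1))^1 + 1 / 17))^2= 339394872500098384090801 / 30424904099369473554576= 11.16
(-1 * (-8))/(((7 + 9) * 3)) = 0.17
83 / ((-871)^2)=83 / 758641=0.00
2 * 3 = 6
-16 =-16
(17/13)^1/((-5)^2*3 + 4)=17/1027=0.02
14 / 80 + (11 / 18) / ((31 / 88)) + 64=735553 / 11160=65.91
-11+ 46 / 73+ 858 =61877 / 73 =847.63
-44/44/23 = -1/23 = -0.04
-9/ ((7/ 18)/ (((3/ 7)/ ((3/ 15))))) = -2430/ 49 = -49.59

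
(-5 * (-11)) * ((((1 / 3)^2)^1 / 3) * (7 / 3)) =385 / 81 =4.75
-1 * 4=-4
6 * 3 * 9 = 162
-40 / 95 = -8 / 19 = -0.42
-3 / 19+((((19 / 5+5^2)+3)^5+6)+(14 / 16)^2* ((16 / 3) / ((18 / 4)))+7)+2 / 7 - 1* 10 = 32518885.57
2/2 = 1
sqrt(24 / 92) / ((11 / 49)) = 49*sqrt(138) / 253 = 2.28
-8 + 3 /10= -77 /10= -7.70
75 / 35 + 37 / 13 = 454 / 91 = 4.99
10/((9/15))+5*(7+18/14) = 1220/21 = 58.10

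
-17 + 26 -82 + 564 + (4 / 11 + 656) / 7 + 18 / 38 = 856206 / 1463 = 585.24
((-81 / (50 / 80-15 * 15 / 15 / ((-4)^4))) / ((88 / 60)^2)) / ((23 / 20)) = -4665600 / 80707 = -57.81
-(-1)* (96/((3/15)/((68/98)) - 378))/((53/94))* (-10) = 4.51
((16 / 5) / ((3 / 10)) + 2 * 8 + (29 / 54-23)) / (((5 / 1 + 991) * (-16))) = -227 / 860544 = -0.00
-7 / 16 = -0.44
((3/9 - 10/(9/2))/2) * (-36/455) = 34/455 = 0.07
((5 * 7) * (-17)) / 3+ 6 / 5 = -2957 / 15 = -197.13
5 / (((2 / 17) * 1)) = 85 / 2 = 42.50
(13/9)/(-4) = -13/36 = -0.36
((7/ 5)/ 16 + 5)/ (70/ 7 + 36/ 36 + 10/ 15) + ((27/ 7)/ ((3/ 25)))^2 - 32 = 1001.60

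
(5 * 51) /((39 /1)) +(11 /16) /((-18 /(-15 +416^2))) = -24720383 /3744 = -6602.67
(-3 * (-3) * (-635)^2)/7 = 3629025/7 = 518432.14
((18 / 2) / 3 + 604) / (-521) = -607 / 521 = -1.17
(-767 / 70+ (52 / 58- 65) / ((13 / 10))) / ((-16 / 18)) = 1101087 / 16240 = 67.80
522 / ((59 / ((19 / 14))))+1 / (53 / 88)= 299171 / 21889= 13.67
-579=-579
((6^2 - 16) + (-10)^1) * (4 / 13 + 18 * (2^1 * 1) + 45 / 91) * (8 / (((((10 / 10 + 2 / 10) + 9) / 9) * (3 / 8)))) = 630400 / 91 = 6927.47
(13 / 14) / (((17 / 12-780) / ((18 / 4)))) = -0.01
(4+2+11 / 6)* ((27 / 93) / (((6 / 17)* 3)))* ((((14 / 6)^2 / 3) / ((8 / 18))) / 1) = 39151 / 4464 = 8.77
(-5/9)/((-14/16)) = 40/63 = 0.63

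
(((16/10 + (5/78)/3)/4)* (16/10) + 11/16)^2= 1.79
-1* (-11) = 11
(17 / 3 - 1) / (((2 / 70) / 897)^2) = 4599681450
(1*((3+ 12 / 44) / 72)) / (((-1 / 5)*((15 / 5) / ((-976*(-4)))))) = -9760 / 33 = -295.76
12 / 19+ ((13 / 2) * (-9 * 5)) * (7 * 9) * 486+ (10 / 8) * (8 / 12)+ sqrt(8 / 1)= -1020957043 / 114+ 2 * sqrt(2)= -8955760.71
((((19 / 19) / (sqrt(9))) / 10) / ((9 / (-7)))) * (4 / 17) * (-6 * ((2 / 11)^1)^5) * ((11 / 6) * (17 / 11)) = 0.00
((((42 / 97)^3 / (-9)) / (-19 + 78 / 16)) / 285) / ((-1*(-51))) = 21952 / 499674777405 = 0.00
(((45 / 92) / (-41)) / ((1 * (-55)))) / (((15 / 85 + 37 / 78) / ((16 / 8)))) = 5967 / 8951899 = 0.00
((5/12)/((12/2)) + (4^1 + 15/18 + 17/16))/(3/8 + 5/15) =859/102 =8.42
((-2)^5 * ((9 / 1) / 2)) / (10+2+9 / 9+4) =-144 / 17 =-8.47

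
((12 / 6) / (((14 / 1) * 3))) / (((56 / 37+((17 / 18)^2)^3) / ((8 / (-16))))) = -209742048 / 19584422179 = -0.01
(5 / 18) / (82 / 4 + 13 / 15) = 0.01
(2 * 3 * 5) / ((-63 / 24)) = -80 / 7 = -11.43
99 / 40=2.48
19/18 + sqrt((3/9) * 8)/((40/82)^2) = 19/18 + 1681 * sqrt(6)/600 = 7.92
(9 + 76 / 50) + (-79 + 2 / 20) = -3419 / 50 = -68.38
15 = 15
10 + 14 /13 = 144 /13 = 11.08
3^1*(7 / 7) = 3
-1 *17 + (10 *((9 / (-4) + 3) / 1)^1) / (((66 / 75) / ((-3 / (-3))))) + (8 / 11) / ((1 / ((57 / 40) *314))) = 69727 / 220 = 316.94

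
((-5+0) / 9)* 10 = -50 / 9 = -5.56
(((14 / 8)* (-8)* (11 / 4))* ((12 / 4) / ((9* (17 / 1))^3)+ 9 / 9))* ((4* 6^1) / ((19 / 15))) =-729.47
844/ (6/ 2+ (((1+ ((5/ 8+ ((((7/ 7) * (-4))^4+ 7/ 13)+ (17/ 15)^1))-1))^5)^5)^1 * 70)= 5681426668204254456156330744028929973092604511441695801344000000000000000000000000/ 946647796356212417636694792947185283009443893925423629013572151026416720438068921292326132262097665391950721779719629483670464697119539460601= 0.00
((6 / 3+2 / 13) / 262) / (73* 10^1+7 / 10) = 140 / 12443821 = 0.00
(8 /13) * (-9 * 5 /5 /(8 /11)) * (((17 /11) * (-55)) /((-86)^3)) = -8415 /8268728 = -0.00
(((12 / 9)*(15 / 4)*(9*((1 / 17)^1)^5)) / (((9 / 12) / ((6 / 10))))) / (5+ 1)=6 / 1419857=0.00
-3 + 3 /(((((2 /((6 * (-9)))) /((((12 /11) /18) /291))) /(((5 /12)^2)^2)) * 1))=-3688177 /1229184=-3.00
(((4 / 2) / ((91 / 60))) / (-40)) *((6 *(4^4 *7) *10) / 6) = -7680 / 13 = -590.77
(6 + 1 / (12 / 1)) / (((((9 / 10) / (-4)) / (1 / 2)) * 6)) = -365 / 162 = -2.25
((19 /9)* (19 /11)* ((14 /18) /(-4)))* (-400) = 252700 /891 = 283.61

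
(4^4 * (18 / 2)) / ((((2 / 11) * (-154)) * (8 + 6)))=-288 / 49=-5.88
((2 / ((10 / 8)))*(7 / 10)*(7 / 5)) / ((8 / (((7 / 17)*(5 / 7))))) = 49 / 850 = 0.06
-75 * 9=-675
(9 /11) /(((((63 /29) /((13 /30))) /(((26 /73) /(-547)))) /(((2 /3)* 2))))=-19604 /138360915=-0.00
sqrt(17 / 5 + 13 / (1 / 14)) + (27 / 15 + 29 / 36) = 469 / 180 + 3 * sqrt(515) / 5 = 16.22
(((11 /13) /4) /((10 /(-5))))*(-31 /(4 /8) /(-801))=-341 /41652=-0.01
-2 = -2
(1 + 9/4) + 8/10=81/20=4.05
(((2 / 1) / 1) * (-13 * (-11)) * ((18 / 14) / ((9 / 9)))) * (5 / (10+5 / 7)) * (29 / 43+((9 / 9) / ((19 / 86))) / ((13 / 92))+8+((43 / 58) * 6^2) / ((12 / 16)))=13091.88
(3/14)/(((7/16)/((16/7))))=384/343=1.12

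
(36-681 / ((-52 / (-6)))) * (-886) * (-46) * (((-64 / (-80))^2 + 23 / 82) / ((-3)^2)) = -57679929 / 325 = -177476.70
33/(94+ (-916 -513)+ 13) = -33/1322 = -0.02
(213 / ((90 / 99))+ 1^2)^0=1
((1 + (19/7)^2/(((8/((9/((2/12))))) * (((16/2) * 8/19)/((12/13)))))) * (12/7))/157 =1789041/11201008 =0.16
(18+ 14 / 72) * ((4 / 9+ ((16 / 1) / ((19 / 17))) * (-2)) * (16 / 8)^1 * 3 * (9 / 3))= -1578550 / 171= -9231.29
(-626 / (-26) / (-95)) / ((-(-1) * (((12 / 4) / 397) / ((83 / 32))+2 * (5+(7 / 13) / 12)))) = -0.03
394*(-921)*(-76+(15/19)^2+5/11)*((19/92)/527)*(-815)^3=-5767588616937.25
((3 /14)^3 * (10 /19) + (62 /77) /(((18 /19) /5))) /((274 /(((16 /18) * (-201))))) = -735696515 /265170213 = -2.77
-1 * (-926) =926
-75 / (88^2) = -75 / 7744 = -0.01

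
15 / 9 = 5 / 3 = 1.67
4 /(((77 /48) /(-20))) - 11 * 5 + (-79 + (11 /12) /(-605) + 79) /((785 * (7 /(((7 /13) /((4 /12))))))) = -1648107507 /15715700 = -104.87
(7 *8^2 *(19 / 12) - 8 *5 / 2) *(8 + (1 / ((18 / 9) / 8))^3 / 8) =33088 / 3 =11029.33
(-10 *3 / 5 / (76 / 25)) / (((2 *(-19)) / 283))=21225 / 1444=14.70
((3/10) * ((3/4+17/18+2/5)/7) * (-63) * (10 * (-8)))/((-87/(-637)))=16562/5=3312.40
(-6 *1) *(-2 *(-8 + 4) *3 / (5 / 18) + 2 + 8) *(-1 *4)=2313.60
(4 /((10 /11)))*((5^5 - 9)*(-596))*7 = -285998944 /5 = -57199788.80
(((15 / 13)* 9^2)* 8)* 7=68040 / 13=5233.85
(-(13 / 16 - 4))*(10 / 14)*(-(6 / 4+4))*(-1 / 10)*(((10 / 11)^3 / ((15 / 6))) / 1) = 1275 / 3388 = 0.38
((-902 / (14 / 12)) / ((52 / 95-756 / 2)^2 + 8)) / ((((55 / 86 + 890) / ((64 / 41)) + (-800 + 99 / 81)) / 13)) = 238284259200 / 770867436838289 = 0.00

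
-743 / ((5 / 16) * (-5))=475.52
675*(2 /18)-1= 74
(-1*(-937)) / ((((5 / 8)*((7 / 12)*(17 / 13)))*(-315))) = -389792 / 62475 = -6.24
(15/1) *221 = 3315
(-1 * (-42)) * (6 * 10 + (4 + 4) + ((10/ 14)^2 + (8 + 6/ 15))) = 113058/ 35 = 3230.23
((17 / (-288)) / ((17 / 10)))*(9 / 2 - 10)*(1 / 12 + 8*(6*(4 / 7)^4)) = 8242135 / 8297856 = 0.99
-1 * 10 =-10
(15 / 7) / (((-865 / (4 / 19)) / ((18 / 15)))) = -72 / 115045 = -0.00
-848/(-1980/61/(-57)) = -245708/165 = -1489.14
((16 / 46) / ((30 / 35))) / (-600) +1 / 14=2563 / 36225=0.07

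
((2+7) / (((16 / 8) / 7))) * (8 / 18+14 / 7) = 77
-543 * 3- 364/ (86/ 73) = -83333/ 43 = -1937.98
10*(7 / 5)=14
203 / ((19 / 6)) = 1218 / 19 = 64.11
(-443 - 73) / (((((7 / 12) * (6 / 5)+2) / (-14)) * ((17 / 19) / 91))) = 41634320 / 153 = 272119.74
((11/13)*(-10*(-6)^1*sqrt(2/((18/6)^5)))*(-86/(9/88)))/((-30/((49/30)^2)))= 99939224*sqrt(6)/710775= 344.41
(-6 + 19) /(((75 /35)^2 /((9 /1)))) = 637 /25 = 25.48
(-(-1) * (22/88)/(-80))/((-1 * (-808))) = -1/258560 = -0.00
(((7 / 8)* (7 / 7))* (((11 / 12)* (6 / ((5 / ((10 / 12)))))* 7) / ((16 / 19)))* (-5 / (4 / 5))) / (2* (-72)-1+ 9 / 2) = 256025 / 863232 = 0.30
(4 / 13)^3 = 64 / 2197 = 0.03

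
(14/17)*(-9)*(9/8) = -567/68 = -8.34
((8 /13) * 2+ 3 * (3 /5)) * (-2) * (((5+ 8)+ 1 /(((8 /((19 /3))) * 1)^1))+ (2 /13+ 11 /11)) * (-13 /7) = 918611 /5460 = 168.24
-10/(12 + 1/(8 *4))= -64/77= -0.83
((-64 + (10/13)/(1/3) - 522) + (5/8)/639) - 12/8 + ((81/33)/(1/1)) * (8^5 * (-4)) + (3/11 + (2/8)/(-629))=-148199726347663/459809064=-322307.10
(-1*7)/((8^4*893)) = -7/3657728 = -0.00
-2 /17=-0.12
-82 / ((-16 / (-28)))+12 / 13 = -3707 / 26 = -142.58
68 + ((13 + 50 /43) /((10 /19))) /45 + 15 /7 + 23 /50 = 1607359 /22575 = 71.20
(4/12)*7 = 7/3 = 2.33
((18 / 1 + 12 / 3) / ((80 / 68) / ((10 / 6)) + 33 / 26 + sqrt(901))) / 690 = -1414842 / 20154996025 + 2149004 * sqrt(901) / 60464988075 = 0.00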